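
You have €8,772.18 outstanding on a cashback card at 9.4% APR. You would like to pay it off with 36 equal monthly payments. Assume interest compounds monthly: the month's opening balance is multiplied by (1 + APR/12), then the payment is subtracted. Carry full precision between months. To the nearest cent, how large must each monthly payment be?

€280.59

Monthly rate r = 9.4%/12 = 0.783333% = 0.00783333.
Level-payment amortization: P = B₀·r / (1 − (1+r)^(−n)) = 8772.18·0.00783333 / (1 − 1.00783^(−36)).
Denominator 1 − (1+r)^(−36) = 0.24489709.
P = 68.7154 / 0.24489709 ≈ 280.59.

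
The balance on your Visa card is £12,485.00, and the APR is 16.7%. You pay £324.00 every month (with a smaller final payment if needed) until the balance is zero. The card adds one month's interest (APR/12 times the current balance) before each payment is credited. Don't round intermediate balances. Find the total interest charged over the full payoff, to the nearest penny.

£5,530.13

Monthly rate r = 16.7%/12 = 1.39167% = 0.0139167.
Payoff takes n = ⌈−ln(1 − rB₀/P)/ln(1+r)⌉ = ⌈55.601⌉ = 56 payments; the last is £195.13.
Total paid = 55·£324.00 + £195.13 = £18,015.13.
Total interest = total paid − principal = £18,015.13 − £12,485.00 = £5,530.13.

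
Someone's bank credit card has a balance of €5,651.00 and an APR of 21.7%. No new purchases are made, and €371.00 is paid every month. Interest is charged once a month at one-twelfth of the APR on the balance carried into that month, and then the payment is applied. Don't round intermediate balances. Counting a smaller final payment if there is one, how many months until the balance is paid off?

Monthly rate r = 21.7%/12 = 1.80833% = 0.0180833.
Recurrence: B ← B·(1+r) − €371.00.
Month 1: interest €102.19; balance after payment €5,382.19.
Month 2: interest €97.33; balance after payment €5,108.52.
Closed form: n = −ln(1 − rB₀/P)/ln(1+r) = −ln(0.72456)/ln(1.01808) ≈ 17.978, so the balance reaches zero during payment 18.

18 months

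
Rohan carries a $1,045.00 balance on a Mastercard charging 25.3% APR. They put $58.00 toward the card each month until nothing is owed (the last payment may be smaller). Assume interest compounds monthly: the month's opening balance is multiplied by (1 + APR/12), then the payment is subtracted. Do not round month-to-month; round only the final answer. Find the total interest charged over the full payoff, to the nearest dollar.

$283

Monthly rate r = 25.3%/12 = 2.10833% = 0.0210833.
Payoff takes n = ⌈−ln(1 − rB₀/P)/ln(1+r)⌉ = ⌈22.901⌉ = 23 payments; the last is $52.33.
Total paid = 22·$58.00 + $52.33 = $1,328.33.
Total interest = total paid − principal = $1,328.33 − $1,045.00 = $283.33.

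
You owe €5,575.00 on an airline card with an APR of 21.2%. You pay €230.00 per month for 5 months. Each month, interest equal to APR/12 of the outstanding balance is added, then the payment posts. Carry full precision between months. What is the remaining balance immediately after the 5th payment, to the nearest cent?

€4,893.81

Monthly rate r = 21.2%/12 = 1.76667% = 0.0176667.
Each month: B ← B·(1+r) − €230.00.
Month 1: interest €98.49; balance after payment €5,443.49.
Month 2: interest €96.17; balance after payment €5,309.66.
Month 3: interest €93.80; balance after payment €5,173.46.
Month 4: interest €91.40; balance after payment €5,034.86.
Month 5: interest €88.95; balance after payment €4,893.81.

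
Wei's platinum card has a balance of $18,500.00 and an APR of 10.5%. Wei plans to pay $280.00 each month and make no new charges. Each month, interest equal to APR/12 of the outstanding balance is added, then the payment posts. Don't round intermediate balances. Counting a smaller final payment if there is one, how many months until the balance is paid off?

100 months

Monthly rate r = 10.5%/12 = 0.875% = 0.00875.
Recurrence: B ← B·(1+r) − $280.00.
Month 1: interest $161.88; balance after payment $18,381.88.
Month 2: interest $160.84; balance after payment $18,262.72.
Closed form: n = −ln(1 − rB₀/P)/ln(1+r) = −ln(0.42187)/ln(1.00875) ≈ 99.065, so the balance reaches zero during payment 100.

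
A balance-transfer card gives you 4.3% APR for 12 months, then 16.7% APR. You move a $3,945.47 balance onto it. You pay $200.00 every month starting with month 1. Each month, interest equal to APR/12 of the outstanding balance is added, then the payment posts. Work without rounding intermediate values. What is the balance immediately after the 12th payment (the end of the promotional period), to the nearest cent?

Promo months 1–12 at r₀ = 4.3%/12 = 0.00358333; months 13+ at r₁ = 16.7%/12 = 0.0139167.
After month 12: iterate B ← B·(1+r₀) − $200.00 for 12 months → $1,670.64.

$1,670.64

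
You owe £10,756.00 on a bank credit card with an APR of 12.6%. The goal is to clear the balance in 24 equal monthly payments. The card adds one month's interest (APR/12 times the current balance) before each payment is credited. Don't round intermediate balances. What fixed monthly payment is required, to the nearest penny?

Monthly rate r = 12.6%/12 = 1.05% = 0.0105.
Level-payment amortization: P = B₀·r / (1 − (1+r)^(−n)) = 10756.00·0.0105 / (1 − 1.0105^(−24)).
Denominator 1 − (1+r)^(−24) = 0.221733438.
P = 112.938 / 0.221733438 ≈ 509.34.

£509.34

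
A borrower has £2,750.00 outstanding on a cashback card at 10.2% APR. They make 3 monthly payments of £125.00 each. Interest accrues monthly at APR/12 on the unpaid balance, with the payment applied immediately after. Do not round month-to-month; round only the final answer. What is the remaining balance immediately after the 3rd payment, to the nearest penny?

Monthly rate r = 10.2%/12 = 0.85% = 0.0085.
Each month: B ← B·(1+r) − £125.00.
Month 1: interest £23.37; balance after payment £2,648.38.
Month 2: interest £22.51; balance after payment £2,545.89.
Month 3: interest £21.64; balance after payment £2,442.53.

£2,442.53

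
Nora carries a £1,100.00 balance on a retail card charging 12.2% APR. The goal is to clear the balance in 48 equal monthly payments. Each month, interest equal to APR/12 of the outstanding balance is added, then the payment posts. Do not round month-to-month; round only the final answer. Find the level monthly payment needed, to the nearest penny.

Monthly rate r = 12.2%/12 = 1.01667% = 0.0101667.
Level-payment amortization: P = B₀·r / (1 − (1+r)^(−n)) = 1100.00·0.0101667 / (1 − 1.01017^(−48)).
Denominator 1 − (1+r)^(−48) = 0.384632741.
P = 11.1833 / 0.384632741 ≈ 29.08.

£29.08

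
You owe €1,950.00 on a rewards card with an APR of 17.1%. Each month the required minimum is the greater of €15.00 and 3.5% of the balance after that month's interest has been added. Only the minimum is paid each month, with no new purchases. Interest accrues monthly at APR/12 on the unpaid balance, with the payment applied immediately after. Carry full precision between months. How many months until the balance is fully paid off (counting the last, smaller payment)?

Monthly rate r = 17.1%/12 = 1.425% = 0.01425.
While 3.5% of the post-interest balance exceeds €15.00, each month B ← (B·(1+r))·(1 − 0.035), i.e. B shrinks by the factor (1+r)·0.965 = 0.97875.
This holds for months 1–72. Entering month 73 the balance is €415.38; 3.5% of the post-interest balance is now below €15.00, so the flat €15.00 minimum applies from here.
From month 73 a fixed €15.00 at rate r clears €415.38 in 36 more payments. Total: 72 + 36 = 108 months.

108 months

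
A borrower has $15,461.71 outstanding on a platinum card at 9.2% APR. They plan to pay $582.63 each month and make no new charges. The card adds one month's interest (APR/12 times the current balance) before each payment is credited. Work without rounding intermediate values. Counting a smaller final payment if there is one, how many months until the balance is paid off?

30 months

Monthly rate r = 9.2%/12 = 0.766667% = 0.00766667.
Recurrence: B ← B·(1+r) − $582.63.
Month 1: interest $118.54; balance after payment $14,997.62.
Month 2: interest $114.98; balance after payment $14,529.97.
Closed form: n = −ln(1 − rB₀/P)/ln(1+r) = −ln(0.79654)/ln(1.00767) ≈ 29.784, so the balance reaches zero during payment 30.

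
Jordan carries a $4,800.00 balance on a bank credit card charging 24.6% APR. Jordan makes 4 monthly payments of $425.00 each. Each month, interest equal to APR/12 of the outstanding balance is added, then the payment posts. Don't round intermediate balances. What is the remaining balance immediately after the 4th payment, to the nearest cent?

$3,452.88

Monthly rate r = 24.6%/12 = 2.05% = 0.0205.
Each month: B ← B·(1+r) − $425.00.
Month 1: interest $98.40; balance after payment $4,473.40.
Month 2: interest $91.70; balance after payment $4,140.10.
Month 3: interest $84.87; balance after payment $3,799.98.
Month 4: interest $77.90; balance after payment $3,452.88.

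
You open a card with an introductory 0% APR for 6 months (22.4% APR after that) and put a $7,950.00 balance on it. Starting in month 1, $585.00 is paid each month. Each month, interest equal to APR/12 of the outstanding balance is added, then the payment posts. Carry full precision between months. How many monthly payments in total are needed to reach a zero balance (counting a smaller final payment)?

15 payments

Promo months 1–6 at r₀ = 0%/12 = 0; months 7+ at r₁ = 22.4%/12 = 0.0186667.
After month 6 (no interest yet): B = $7,950.00 − 6·$585.00 = $4,440.00.
Then at r₁ with $585.00/mo: n₂ = −ln(1 − r₁·B/P)/ln(1+r₁) ≈ 8.26 → 9 more payments.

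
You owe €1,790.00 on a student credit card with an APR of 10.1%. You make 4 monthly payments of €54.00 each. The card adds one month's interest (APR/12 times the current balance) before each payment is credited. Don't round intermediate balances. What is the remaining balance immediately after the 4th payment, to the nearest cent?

€1,632.29

Monthly rate r = 10.1%/12 = 0.841667% = 0.00841667.
Each month: B ← B·(1+r) − €54.00.
Month 1: interest €15.07; balance after payment €1,751.07.
Month 2: interest €14.74; balance after payment €1,711.80.
Month 3: interest €14.41; balance after payment €1,672.21.
Month 4: interest €14.07; balance after payment €1,632.29.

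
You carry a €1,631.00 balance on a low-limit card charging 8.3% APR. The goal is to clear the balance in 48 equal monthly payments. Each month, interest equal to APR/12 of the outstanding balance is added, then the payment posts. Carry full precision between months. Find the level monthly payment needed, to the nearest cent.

Monthly rate r = 8.3%/12 = 0.691667% = 0.00691667.
Level-payment amortization: P = B₀·r / (1 − (1+r)^(−n)) = 1631.00·0.00691667 / (1 − 1.00692^(−48)).
Denominator 1 − (1+r)^(−48) = 0.281692192.
P = 11.2811 / 0.281692192 ≈ 40.05.

€40.05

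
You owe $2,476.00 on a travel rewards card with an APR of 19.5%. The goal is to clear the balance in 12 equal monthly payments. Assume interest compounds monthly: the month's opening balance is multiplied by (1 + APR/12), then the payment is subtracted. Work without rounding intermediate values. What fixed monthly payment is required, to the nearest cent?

Monthly rate r = 19.5%/12 = 1.625% = 0.01625.
Level-payment amortization: P = B₀·r / (1 − (1+r)^(−n)) = 2476.00·0.01625 / (1 − 1.01625^(−12)).
Denominator 1 − (1+r)^(−12) = 0.175874605.
P = 40.235 / 0.175874605 ≈ 228.77.

$228.77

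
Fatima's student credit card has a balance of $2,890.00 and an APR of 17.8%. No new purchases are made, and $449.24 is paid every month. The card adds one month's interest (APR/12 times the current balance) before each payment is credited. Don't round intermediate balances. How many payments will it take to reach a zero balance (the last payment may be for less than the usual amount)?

7 payments

Monthly rate r = 17.8%/12 = 1.48333% = 0.0148333.
Recurrence: B ← B·(1+r) − $449.24.
Month 1: interest $42.87; balance after payment $2,483.63.
Month 2: interest $36.84; balance after payment $2,071.23.
Closed form: n = −ln(1 − rB₀/P)/ln(1+r) = −ln(0.90458)/ln(1.01483) ≈ 6.811, so the balance reaches zero during payment 7.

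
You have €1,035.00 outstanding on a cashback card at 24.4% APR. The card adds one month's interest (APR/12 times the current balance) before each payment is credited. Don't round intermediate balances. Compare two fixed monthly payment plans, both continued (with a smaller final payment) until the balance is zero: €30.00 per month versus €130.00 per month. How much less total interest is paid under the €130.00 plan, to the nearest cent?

€661.09

Monthly rate r = 24.4%/12 = 2.03333% = 0.0203333.
At €30.00/mo: n = ⌈−ln(1 − rB₀/P)/ln(1+r)⌉ = 61 payments (last €1.84); total interest = total paid − €1,035.00 = €766.84.
At €130.00/mo: 9 payments (last €100.75); total interest €105.75.
Interest saved = €766.84 − €105.75 = €661.09.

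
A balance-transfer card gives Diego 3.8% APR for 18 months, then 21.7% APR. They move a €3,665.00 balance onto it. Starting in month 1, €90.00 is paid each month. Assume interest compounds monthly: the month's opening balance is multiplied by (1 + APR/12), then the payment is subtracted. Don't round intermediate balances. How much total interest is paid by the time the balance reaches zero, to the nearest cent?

€912.84

Promo months 1–18 at r₀ = 3.8%/12 = 0.00316667; months 19+ at r₁ = 21.7%/12 = 0.0180833.
After month 18: iterate B ← B·(1+r₀) − €90.00 for 18 months → €2,215.27.
Then at r₁ with €90.00/mo: n₂ = −ln(1 − r₁·B/P)/ln(1+r₁) ≈ 32.86 → 33 more payments.
Total paid = 50·€90.00 + €77.84 = €4,577.84; interest = €4,577.84 − €3,665.00 = €912.84.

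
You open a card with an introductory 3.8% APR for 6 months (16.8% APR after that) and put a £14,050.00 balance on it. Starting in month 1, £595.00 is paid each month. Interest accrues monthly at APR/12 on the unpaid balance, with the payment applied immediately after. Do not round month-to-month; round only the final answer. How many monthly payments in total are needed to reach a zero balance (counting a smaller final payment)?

27 months

Promo months 1–6 at r₀ = 3.8%/12 = 0.00316667; months 7+ at r₁ = 16.8%/12 = 0.014.
After month 6: iterate B ← B·(1+r₀) − £595.00 for 6 months → £10,720.69.
Then at r₁ with £595.00/mo: n₂ = −ln(1 − r₁·B/P)/ln(1+r₁) ≈ 20.91 → 21 more payments.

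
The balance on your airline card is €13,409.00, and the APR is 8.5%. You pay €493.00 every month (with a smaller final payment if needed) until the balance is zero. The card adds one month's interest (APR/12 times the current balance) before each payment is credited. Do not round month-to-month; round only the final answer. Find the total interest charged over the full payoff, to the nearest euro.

€1,539

Monthly rate r = 8.5%/12 = 0.708333% = 0.00708333.
Payoff takes n = ⌈−ln(1 − rB₀/P)/ln(1+r)⌉ = ⌈30.320⌉ = 31 payments; the last is €158.02.
Total paid = 30·€493.00 + €158.02 = €14,948.02.
Total interest = total paid − principal = €14,948.02 − €13,409.00 = €1,539.02.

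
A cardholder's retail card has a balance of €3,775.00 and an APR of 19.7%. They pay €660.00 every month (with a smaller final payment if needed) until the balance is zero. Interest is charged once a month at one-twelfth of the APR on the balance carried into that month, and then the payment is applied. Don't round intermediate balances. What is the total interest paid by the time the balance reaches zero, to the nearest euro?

€222

Monthly rate r = 19.7%/12 = 1.64167% = 0.0164167.
Payoff takes n = ⌈−ln(1 − rB₀/P)/ln(1+r)⌉ = ⌈6.055⌉ = 7 payments; the last is €36.91.
Total paid = 6·€660.00 + €36.91 = €3,996.91.
Total interest = total paid − principal = €3,996.91 − €3,775.00 = €221.91.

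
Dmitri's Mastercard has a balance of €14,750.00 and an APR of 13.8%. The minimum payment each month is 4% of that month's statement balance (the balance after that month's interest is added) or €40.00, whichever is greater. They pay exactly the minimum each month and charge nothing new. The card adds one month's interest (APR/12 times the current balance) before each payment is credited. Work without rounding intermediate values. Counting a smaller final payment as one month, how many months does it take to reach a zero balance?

Monthly rate r = 13.8%/12 = 1.15% = 0.0115.
While 4% of the post-interest balance exceeds €40.00, each month B ← (B·(1+r))·(1 − 0.04), i.e. B shrinks by the factor (1+r)·0.96 = 0.97104.
This holds for months 1–92. Entering month 93 the balance is €987.66; 4% of the post-interest balance is now below €40.00, so the flat €40.00 minimum applies from here.
From month 93 a fixed €40.00 at rate r clears €987.66 in 30 more payments. Total: 92 + 30 = 122 months.

122 months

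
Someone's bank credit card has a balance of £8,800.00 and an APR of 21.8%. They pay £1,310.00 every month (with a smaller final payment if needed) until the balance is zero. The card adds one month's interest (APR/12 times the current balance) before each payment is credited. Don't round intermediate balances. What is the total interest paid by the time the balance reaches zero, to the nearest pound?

Monthly rate r = 21.8%/12 = 1.81667% = 0.0181667.
Payoff takes n = ⌈−ln(1 − rB₀/P)/ln(1+r)⌉ = ⌈7.229⌉ = 8 payments; the last is £302.15.
Total paid = 7·£1,310.00 + £302.15 = £9,472.15.
Total interest = total paid − principal = £9,472.15 − £8,800.00 = £672.15.

£672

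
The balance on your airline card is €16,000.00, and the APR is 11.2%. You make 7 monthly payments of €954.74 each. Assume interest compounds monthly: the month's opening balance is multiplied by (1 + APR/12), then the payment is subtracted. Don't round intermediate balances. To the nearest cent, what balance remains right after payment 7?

€10,201.81

Monthly rate r = 11.2%/12 = 0.933333% = 0.00933333.
Each month: B ← B·(1+r) − €954.74.
Month 1: interest €149.33; balance after payment €15,194.59.
Month 2: interest €141.82; balance after payment €14,381.67.
Month 3: interest €134.23; balance after payment €13,561.16.
Month 4: interest €126.57; balance after payment €12,732.99.
Month 5: interest €118.84; balance after payment €11,897.09.
Month 6: interest €111.04; balance after payment €11,053.39.
Month 7: interest €103.16; balance after payment €10,201.81.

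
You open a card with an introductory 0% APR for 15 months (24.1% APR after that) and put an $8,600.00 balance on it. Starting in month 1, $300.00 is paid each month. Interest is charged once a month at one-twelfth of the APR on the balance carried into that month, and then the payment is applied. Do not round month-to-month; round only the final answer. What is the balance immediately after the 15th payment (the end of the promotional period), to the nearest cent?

Promo months 1–15 at r₀ = 0%/12 = 0; months 16+ at r₁ = 24.1%/12 = 0.0200833.
After month 15 (no interest yet): B = $8,600.00 − 15·$300.00 = $4,100.00.

$4,100.00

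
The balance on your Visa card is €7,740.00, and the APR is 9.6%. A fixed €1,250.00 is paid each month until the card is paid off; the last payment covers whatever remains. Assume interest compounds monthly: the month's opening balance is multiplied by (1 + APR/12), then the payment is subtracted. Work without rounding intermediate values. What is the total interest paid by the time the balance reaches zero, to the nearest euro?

€231

Monthly rate r = 9.6%/12 = 0.8% = 0.008.
Payoff takes n = ⌈−ln(1 − rB₀/P)/ln(1+r)⌉ = ⌈6.376⌉ = 7 payments; the last is €471.16.
Total paid = 6·€1,250.00 + €471.16 = €7,971.16.
Total interest = total paid − principal = €7,971.16 − €7,740.00 = €231.16.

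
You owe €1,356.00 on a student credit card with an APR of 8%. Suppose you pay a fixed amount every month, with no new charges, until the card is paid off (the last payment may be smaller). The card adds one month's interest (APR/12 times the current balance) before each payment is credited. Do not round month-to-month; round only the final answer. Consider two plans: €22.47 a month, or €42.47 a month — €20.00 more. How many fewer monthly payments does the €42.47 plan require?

Monthly rate r = 8%/12 = 0.666667% = 0.00666667.
At €22.47/mo: n = ⌈−ln(1 − rB₀/P)/ln(1+r)⌉ = 78 payments (last €10.37); total interest = total paid − €1,356.00 = €384.56.
At €42.47/mo: 37 payments (last €0.90); total interest €173.82.
Payments saved = 78 − 37 = 41.

41 fewer payments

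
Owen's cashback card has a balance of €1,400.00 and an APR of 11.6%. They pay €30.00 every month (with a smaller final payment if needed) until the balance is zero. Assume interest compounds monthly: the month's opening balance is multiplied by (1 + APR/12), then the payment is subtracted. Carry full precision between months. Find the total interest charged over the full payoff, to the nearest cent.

Monthly rate r = 11.6%/12 = 0.966667% = 0.00966667.
Payoff takes n = ⌈−ln(1 − rB₀/P)/ln(1+r)⌉ = ⌈62.354⌉ = 63 payments; the last is €10.65.
Total paid = 62·€30.00 + €10.65 = €1,870.65.
Total interest = total paid − principal = €1,870.65 − €1,400.00 = €470.65.

€470.65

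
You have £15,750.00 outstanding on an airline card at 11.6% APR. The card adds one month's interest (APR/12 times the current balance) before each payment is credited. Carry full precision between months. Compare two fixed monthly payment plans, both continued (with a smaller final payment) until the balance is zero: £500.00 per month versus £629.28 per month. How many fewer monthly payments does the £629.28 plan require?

9 fewer payments

Monthly rate r = 11.6%/12 = 0.966667% = 0.00966667.
At £500.00/mo: n = ⌈−ln(1 − rB₀/P)/ln(1+r)⌉ = 38 payments (last £373.38); total interest = total paid − £15,750.00 = £3,123.38.
At £629.28/mo: 29 payments (last £499.60); total interest £2,369.44.
Payments saved = 38 − 29 = 9.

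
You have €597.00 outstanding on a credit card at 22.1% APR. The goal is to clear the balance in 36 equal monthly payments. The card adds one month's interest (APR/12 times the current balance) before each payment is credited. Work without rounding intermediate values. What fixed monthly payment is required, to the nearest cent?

Monthly rate r = 22.1%/12 = 1.84167% = 0.0184167.
Level-payment amortization: P = B₀·r / (1 − (1+r)^(−n)) = 597.00·0.0184167 / (1 − 1.01842^(−36)).
Denominator 1 − (1+r)^(−36) = 0.481579615.
P = 10.9948 / 0.481579615 ≈ 22.83.

€22.83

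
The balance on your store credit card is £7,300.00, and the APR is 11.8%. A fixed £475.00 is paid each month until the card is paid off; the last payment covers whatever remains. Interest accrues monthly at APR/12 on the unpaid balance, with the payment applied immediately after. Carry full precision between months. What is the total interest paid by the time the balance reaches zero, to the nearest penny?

Monthly rate r = 11.8%/12 = 0.983333% = 0.00983333.
Payoff takes n = ⌈−ln(1 − rB₀/P)/ln(1+r)⌉ = ⌈16.744⌉ = 17 payments; the last is £353.63.
Total paid = 16·£475.00 + £353.63 = £7,953.63.
Total interest = total paid − principal = £7,953.63 − £7,300.00 = £653.63.

£653.63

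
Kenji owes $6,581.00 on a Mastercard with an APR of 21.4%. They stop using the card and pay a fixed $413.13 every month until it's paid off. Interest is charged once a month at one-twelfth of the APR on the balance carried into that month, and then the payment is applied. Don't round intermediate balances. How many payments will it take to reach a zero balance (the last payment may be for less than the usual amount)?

Monthly rate r = 21.4%/12 = 1.78333% = 0.0178333.
Recurrence: B ← B·(1+r) − $413.13.
Month 1: interest $117.36; balance after payment $6,285.23.
Month 2: interest $112.09; balance after payment $5,984.19.
Closed form: n = −ln(1 − rB₀/P)/ln(1+r) = −ln(0.71592)/ln(1.01783) ≈ 18.906, so the balance reaches zero during payment 19.

19 months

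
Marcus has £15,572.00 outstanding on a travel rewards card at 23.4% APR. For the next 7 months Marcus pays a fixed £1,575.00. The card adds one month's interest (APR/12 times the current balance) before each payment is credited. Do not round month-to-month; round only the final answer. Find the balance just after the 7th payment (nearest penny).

Monthly rate r = 23.4%/12 = 1.95% = 0.0195.
Each month: B ← B·(1+r) − £1,575.00.
Month 1: interest £303.65; balance after payment £14,300.65.
Month 2: interest £278.86; balance after payment £13,004.52.
Month 3: interest £253.59; balance after payment £11,683.10.
Month 4: interest £227.82; balance after payment £10,335.93.
Month 5: interest £201.55; balance after payment £8,962.48.
Month 6: interest £174.77; balance after payment £7,562.24.
Month 7: interest £147.46; balance after payment £6,134.71.

£6,134.71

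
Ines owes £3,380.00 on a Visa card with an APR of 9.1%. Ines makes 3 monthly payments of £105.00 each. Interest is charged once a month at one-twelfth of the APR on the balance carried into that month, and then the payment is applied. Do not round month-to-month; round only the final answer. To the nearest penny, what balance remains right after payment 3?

Monthly rate r = 9.1%/12 = 0.758333% = 0.00758333.
Each month: B ← B·(1+r) − £105.00.
Month 1: interest £25.63; balance after payment £3,300.63.
Month 2: interest £25.03; balance after payment £3,220.66.
Month 3: interest £24.42; balance after payment £3,140.08.

£3,140.08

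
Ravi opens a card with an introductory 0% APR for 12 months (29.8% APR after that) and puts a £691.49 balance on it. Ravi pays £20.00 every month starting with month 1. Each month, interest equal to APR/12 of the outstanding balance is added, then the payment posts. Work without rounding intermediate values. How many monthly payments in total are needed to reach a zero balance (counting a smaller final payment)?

Promo months 1–12 at r₀ = 0%/12 = 0; months 13+ at r₁ = 29.8%/12 = 0.0248333.
After month 12 (no interest yet): B = £691.49 − 12·£20.00 = £451.49.
Then at r₁ with £20.00/mo: n₂ = −ln(1 − r₁·B/P)/ln(1+r₁) ≈ 33.52 → 34 more payments.

46 months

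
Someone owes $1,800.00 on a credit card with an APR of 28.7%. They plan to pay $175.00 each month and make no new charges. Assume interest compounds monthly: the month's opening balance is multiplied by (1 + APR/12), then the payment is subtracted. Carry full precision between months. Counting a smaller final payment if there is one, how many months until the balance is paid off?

12 payments

Monthly rate r = 28.7%/12 = 2.39167% = 0.0239167.
Recurrence: B ← B·(1+r) − $175.00.
Month 1: interest $43.05; balance after payment $1,668.05.
Month 2: interest $39.89; balance after payment $1,532.94.
Closed form: n = −ln(1 − rB₀/P)/ln(1+r) = −ln(0.754)/ln(1.02392) ≈ 11.947, so the balance reaches zero during payment 12.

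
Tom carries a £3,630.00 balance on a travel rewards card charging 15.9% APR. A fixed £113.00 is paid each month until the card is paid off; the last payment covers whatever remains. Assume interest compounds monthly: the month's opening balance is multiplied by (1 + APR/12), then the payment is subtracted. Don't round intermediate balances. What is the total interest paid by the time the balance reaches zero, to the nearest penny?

£1,130.30

Monthly rate r = 15.9%/12 = 1.325% = 0.01325.
Payoff takes n = ⌈−ln(1 − rB₀/P)/ln(1+r)⌉ = ⌈42.126⌉ = 43 payments; the last is £14.30.
Total paid = 42·£113.00 + £14.30 = £4,760.30.
Total interest = total paid − principal = £4,760.30 − £3,630.00 = £1,130.30.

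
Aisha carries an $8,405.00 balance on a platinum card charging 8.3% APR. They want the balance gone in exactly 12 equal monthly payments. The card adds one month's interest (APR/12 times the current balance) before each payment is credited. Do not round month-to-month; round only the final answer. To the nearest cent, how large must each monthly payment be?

$732.30

Monthly rate r = 8.3%/12 = 0.691667% = 0.00691667.
Level-payment amortization: P = B₀·r / (1 − (1+r)^(−n)) = 8405.00·0.00691667 / (1 − 1.00692^(−12)).
Denominator 1 − (1+r)^(−12) = 0.079385848.
P = 58.1346 / 0.079385848 ≈ 732.30.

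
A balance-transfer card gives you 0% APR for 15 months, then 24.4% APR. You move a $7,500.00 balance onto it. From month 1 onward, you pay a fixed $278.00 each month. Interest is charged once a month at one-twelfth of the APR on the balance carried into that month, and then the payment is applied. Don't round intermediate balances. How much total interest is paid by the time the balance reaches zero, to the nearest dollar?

Promo months 1–15 at r₀ = 0%/12 = 0; months 16+ at r₁ = 24.4%/12 = 0.0203333.
After month 15 (no interest yet): B = $7,500.00 − 15·$278.00 = $3,330.00.
Then at r₁ with $278.00/mo: n₂ = −ln(1 − r₁·B/P)/ln(1+r₁) ≈ 13.87 → 14 more payments.
Total paid = 28·$278.00 + $241.34 = $8,025.34; interest = $8,025.34 − $7,500.00 = $525.34.

$525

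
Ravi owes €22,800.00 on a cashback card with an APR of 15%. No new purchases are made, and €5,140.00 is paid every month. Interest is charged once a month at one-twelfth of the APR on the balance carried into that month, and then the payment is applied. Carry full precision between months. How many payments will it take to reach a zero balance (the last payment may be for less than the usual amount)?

Monthly rate r = 15%/12 = 1.25% = 0.0125.
Recurrence: B ← B·(1+r) − €5,140.00.
Month 1: interest €285.00; balance after payment €17,945.00.
Month 2: interest €224.31; balance after payment €13,029.31.
Month 3: interest €162.87; balance after payment €8,052.18.
Month 4: interest €100.65; balance after payment €3,012.83.
Month 5: interest €37.66; balance after payment €0.00.

5 months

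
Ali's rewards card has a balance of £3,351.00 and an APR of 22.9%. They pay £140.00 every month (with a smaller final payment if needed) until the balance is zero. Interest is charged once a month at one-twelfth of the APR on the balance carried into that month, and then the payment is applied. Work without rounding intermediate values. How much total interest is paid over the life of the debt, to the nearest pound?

Monthly rate r = 22.9%/12 = 1.90833% = 0.0190833.
Payoff takes n = ⌈−ln(1 − rB₀/P)/ln(1+r)⌉ = ⌈32.281⌉ = 33 payments; the last is £39.63.
Total paid = 32·£140.00 + £39.63 = £4,519.63.
Total interest = total paid − principal = £4,519.63 − £3,351.00 = £1,168.63.

£1,169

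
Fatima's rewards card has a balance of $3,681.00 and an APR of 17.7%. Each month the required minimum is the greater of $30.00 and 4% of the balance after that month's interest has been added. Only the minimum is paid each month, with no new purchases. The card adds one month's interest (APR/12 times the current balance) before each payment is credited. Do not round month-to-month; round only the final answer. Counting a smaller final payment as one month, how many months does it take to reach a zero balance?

Monthly rate r = 17.7%/12 = 1.475% = 0.01475.
While 4% of the post-interest balance exceeds $30.00, each month B ← (B·(1+r))·(1 − 0.04), i.e. B shrinks by the factor (1+r)·0.96 = 0.97416.
This holds for months 1–62. Entering month 63 the balance is $726.18; 4% of the post-interest balance is now below $30.00, so the flat $30.00 minimum applies from here.
From month 63 a fixed $30.00 at rate r clears $726.18 in 31 more payments. Total: 62 + 31 = 93 months.

93 months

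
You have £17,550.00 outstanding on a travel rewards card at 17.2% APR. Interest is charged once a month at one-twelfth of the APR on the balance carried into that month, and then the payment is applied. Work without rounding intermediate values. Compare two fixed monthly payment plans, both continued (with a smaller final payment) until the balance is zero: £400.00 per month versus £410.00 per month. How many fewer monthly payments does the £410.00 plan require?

3 fewer payments

Monthly rate r = 17.2%/12 = 1.43333% = 0.0143333.
At £400.00/mo: n = ⌈−ln(1 − rB₀/P)/ln(1+r)⌉ = 70 payments (last £260.27); total interest = total paid − £17,550.00 = £10,310.27.
At £410.00/mo: 67 payments (last £329.85); total interest £9,839.85.
Payments saved = 70 − 67 = 3.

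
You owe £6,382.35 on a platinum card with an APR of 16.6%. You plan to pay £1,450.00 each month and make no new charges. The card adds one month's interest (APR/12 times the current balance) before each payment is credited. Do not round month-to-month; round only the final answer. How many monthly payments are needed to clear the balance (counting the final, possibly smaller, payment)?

5 months

Monthly rate r = 16.6%/12 = 1.38333% = 0.0138333.
Recurrence: B ← B·(1+r) − £1,450.00.
Month 1: interest £88.29; balance after payment £5,020.64.
Month 2: interest £69.45; balance after payment £3,640.09.
Month 3: interest £50.35; balance after payment £2,240.45.
Month 4: interest £30.99; balance after payment £821.44.
Month 5: interest £11.36; balance after payment £0.00.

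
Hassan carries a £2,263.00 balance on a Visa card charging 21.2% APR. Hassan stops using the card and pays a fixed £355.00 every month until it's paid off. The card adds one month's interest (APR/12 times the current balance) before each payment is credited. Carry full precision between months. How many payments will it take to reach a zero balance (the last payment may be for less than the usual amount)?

Monthly rate r = 21.2%/12 = 1.76667% = 0.0176667.
Recurrence: B ← B·(1+r) − £355.00.
Month 1: interest £39.98; balance after payment £1,947.98.
Month 2: interest £34.41; balance after payment £1,627.39.
Closed form: n = −ln(1 − rB₀/P)/ln(1+r) = −ln(0.88738)/ln(1.01767) ≈ 6.823, so the balance reaches zero during payment 7.

7 payments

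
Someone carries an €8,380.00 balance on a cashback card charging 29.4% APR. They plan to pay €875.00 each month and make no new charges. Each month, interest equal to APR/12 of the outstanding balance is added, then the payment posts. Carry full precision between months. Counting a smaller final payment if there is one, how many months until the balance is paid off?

Monthly rate r = 29.4%/12 = 2.45% = 0.0245.
Recurrence: B ← B·(1+r) − €875.00.
Month 1: interest €205.31; balance after payment €7,710.31.
Month 2: interest €188.90; balance after payment €7,024.21.
Closed form: n = −ln(1 − rB₀/P)/ln(1+r) = −ln(0.76536)/ln(1.0245) ≈ 11.048, so the balance reaches zero during payment 12.

12 months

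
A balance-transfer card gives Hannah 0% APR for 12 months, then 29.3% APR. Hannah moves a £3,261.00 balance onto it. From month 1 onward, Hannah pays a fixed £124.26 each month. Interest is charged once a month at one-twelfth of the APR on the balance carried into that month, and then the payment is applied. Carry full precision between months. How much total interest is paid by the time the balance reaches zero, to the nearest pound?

Promo months 1–12 at r₀ = 0%/12 = 0; months 13+ at r₁ = 29.3%/12 = 0.0244167.
After month 12 (no interest yet): B = £3,261.00 − 12·£124.26 = £1,769.88.
Then at r₁ with £124.26/mo: n₂ = −ln(1 − r₁·B/P)/ln(1+r₁) ≈ 17.72 → 18 more payments.
Total paid = 29·£124.26 + £89.26 = £3,692.80; interest = £3,692.80 − £3,261.00 = £431.80.

£432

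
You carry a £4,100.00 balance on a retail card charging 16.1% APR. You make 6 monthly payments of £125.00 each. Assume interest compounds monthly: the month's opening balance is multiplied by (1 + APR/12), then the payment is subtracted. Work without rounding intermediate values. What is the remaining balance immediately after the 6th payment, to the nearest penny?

£3,665.71

Monthly rate r = 16.1%/12 = 1.34167% = 0.0134167.
Each month: B ← B·(1+r) − £125.00.
Month 1: interest £55.01; balance after payment £4,030.01.
Month 2: interest £54.07; balance after payment £3,959.08.
Month 3: interest £53.12; balance after payment £3,887.20.
Month 4: interest £52.15; balance after payment £3,814.35.
Month 5: interest £51.18; balance after payment £3,740.52.
Month 6: interest £50.19; balance after payment £3,665.71.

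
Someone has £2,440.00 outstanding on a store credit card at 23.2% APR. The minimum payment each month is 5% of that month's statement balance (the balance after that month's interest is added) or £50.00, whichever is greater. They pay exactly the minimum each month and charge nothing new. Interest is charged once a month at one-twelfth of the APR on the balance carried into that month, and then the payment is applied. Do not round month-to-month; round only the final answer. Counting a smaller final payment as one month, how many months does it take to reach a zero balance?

Monthly rate r = 23.2%/12 = 1.93333% = 0.0193333.
While 5% of the post-interest balance exceeds £50.00, each month B ← (B·(1+r))·(1 − 0.05), i.e. B shrinks by the factor (1+r)·0.95 = 0.96837.
This holds for months 1–29. Entering month 30 the balance is £960.61; 5% of the post-interest balance is now below £50.00, so the flat £50.00 minimum applies from here.
From month 30 a fixed £50.00 at rate r clears £960.61 in 25 more payments. Total: 29 + 25 = 54 months.

54 months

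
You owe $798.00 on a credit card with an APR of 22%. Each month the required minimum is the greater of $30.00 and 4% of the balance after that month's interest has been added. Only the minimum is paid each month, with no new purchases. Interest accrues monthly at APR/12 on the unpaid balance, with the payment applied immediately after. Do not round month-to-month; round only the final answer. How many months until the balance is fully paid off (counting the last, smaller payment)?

37 months

Monthly rate r = 22%/12 = 1.83333% = 0.0183333.
While 4% of the post-interest balance exceeds $30.00, each month B ← (B·(1+r))·(1 − 0.04), i.e. B shrinks by the factor (1+r)·0.96 = 0.9776.
This holds for months 1–4. Entering month 5 the balance is $728.87; 4% of the post-interest balance is now below $30.00, so the flat $30.00 minimum applies from here.
From month 5 a fixed $30.00 at rate r clears $728.87 in 33 more payments. Total: 4 + 33 = 37 months.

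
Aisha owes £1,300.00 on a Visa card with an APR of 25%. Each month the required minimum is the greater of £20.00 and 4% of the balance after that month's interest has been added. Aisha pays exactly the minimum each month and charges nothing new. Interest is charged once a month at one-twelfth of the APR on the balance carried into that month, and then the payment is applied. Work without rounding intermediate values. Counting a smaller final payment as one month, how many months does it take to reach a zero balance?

Monthly rate r = 25%/12 = 2.08333% = 0.0208333.
While 4% of the post-interest balance exceeds £20.00, each month B ← (B·(1+r))·(1 − 0.04), i.e. B shrinks by the factor (1+r)·0.96 = 0.98.
This holds for months 1–49. Entering month 50 the balance is £483.08; 4% of the post-interest balance is now below £20.00, so the flat £20.00 minimum applies from here.
From month 50 a fixed £20.00 at rate r clears £483.08 in 34 more payments. Total: 49 + 34 = 83 months.

83 months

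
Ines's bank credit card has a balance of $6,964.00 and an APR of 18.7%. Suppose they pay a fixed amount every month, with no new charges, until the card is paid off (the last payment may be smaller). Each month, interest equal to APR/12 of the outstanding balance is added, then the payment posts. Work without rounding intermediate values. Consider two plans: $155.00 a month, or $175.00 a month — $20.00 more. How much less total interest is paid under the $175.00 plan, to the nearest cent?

Monthly rate r = 18.7%/12 = 1.55833% = 0.0155833.
At $155.00/mo: n = ⌈−ln(1 − rB₀/P)/ln(1+r)⌉ = 78 payments (last $138.34); total interest = total paid − $6,964.00 = $5,109.34.
At $175.00/mo: 63 payments (last $104.49); total interest $3,990.49.
Interest saved = $5,109.34 − $3,990.49 = $1,118.85.

$1,118.85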